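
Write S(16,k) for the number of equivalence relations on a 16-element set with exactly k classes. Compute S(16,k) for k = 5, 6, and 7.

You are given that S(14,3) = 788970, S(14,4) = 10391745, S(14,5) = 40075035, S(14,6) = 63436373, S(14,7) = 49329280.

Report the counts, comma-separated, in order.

1096190550, 2734926558, 3281882604

row 15: T[15][4]=4·10391745+788970=42355950  T[15][5]=5·40075035+10391745=210766920  T[15][6]=6·63436373+40075035=420693273  T[15][7]=7·49329280+63436373=408741333
row 16: T[16][5]=5·210766920+42355950=1096190550  T[16][6]=6·420693273+210766920=2734926558  T[16][7]=7·408741333+420693273=3281882604
Read S(16,5) = 1096190550, S(16,6) = 2734926558, S(16,7) = 3281882604.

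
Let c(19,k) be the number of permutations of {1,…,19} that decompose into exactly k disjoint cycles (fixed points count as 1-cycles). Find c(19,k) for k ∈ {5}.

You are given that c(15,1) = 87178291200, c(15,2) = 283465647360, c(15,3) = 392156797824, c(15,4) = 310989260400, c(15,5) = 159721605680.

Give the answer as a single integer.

[16] T[16,2]:15*283465647360+87178291200=4339163001600 · T[16,3]:15*392156797824+283465647360=6165817614720 · T[16,4]:15*310989260400+392156797824=5056995703824 · T[16,5]:15*159721605680+310989260400=2706813345600
[17] T[17,3]:16*6165817614720+4339163001600=102992244837120 · T[17,4]:16*5056995703824+6165817614720=87077748875904 · T[17,5]:16*2706813345600+5056995703824=48366009233424
[18] T[18,4]:17*87077748875904+102992244837120=1583313975727488 · T[18,5]:17*48366009233424+87077748875904=909299905844112
[19] T[19,5]:18*909299905844112+1583313975727488=17950712280921504
Read c(19,5) = 17950712280921504.

17950712280921504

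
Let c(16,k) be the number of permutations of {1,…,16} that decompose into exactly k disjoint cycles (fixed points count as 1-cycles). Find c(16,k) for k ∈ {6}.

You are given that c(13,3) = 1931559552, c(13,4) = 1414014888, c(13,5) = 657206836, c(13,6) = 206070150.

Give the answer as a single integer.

1009672107080

[14] T[14,4]:13*1414014888+1931559552=20313753096 · T[14,5]:13*657206836+1414014888=9957703756 · T[14,6]:13*206070150+657206836=3336118786
[15] T[15,5]:14*9957703756+20313753096=159721605680 · T[15,6]:14*3336118786+9957703756=56663366760
[16] T[16,6]:15*56663366760+159721605680=1009672107080
Read c(16,6) = 1009672107080.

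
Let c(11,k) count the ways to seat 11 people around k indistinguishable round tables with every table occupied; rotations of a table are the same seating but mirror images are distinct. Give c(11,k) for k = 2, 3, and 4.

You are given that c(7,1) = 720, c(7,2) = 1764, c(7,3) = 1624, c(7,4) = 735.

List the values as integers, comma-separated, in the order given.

10628640, 12753576, 8409500

[8] T[8,1]:7*720+0=5040 · T[8,2]:7*1764+720=13068 · T[8,3]:7*1624+1764=13132 · T[8,4]:7*735+1624=6769
[9] T[9,1]:8*5040+0=40320 · T[9,2]:8*13068+5040=109584 · T[9,3]:8*13132+13068=118124 · T[9,4]:8*6769+13132=67284
[10] T[10,1]:9*40320+0=362880 · T[10,2]:9*109584+40320=1026576 · T[10,3]:9*118124+109584=1172700 · T[10,4]:9*67284+118124=723680
[11] T[11,2]:10*1026576+362880=10628640 · T[11,3]:10*1172700+1026576=12753576 · T[11,4]:10*723680+1172700=8409500
Read c(11,2) = 10628640, c(11,3) = 12753576, c(11,4) = 8409500.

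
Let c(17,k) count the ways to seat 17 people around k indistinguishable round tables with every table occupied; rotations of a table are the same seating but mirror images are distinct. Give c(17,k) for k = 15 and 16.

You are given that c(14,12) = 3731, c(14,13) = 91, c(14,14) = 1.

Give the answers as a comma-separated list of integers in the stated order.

8500, 136

i=15: T(15,13)=3731+14·91=5005 | T(15,14)=91+14·1=105 | T(15,15)=1+14·0=1
i=16: T(16,14)=5005+15·105=6580 | T(16,15)=105+15·1=120 | T(16,16)=1+15·0=1
i=17: T(17,15)=6580+16·120=8500 | T(17,16)=120+16·1=136
Read c(17,15) = 8500, c(17,16) = 136.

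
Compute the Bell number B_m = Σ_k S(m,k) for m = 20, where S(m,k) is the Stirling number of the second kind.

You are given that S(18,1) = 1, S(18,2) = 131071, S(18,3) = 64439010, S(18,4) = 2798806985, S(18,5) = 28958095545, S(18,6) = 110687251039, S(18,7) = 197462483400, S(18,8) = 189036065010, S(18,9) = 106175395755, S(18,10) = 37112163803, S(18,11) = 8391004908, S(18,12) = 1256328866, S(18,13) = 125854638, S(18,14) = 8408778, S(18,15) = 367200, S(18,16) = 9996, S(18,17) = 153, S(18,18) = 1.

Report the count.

row 19: T[19][1]=1·1+0=1  T[19][2]=2·131071+1=262143  T[19][3]=3·64439010+131071=193448101  T[19][4]=4·2798806985+64439010=11259666950  T[19][5]=5·28958095545+2798806985=147589284710  T[19][6]=6·110687251039+28958095545=693081601779  T[19][7]=7·197462483400+110687251039=1492924634839  T[19][8]=8·189036065010+197462483400=1709751003480  T[19][9]=9·106175395755+189036065010=1144614626805  T[19][10]=10·37112163803+106175395755=477297033785  T[19][11]=11·8391004908+37112163803=129413217791  T[19][12]=12·1256328866+8391004908=23466951300  T[19][13]=13·125854638+1256328866=2892439160  T[19][14]=14·8408778+125854638=243577530  T[19][15]=15·367200+8408778=13916778  T[19][16]=16·9996+367200=527136  T[19][17]=17·153+9996=12597  T[19][18]=18·1+153=171  T[19][19]=19·0+1=1
row 20: T[20][1]=1·1+0=1  T[20][2]=2·262143+1=524287  T[20][3]=3·193448101+262143=580606446  T[20][4]=4·11259666950+193448101=45232115901  T[20][5]=5·147589284710+11259666950=749206090500  T[20][6]=6·693081601779+147589284710=4306078895384  T[20][7]=7·1492924634839+693081601779=11143554045652  T[20][8]=8·1709751003480+1492924634839=15170932662679  T[20][9]=9·1144614626805+1709751003480=12011282644725  T[20][10]=10·477297033785+1144614626805=5917584964655  T[20][11]=11·129413217791+477297033785=1900842429486  T[20][12]=12·23466951300+129413217791=411016633391  T[20][13]=13·2892439160+23466951300=61068660380  T[20][14]=14·243577530+2892439160=6302524580  T[20][15]=15·13916778+243577530=452329200  T[20][16]=16·527136+13916778=22350954  T[20][17]=17·12597+527136=741285  T[20][18]=18·171+12597=15675  T[20][19]=19·1+171=190  T[20][20]=20·0+1=1
B_20 = ΣS(20,k) = 1+524287+580606446+45232115901+749206090500+4306078895384+11143554045652+15170932662679+12011282644725+5917584964655+1900842429486+411016633391+61068660380+6302524580+452329200+22350954+741285+15675+190+1 = 51724158235372

51724158235372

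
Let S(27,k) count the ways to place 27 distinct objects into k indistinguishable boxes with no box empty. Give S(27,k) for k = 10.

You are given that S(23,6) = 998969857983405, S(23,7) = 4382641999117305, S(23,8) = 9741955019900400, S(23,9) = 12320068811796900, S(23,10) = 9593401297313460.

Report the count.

143197070509423605675

i=24: T(24,7)=998969857983405+7·4382641999117305=31677463851804540 | T(24,8)=4382641999117305+8·9741955019900400=82318282158320505 | T(24,9)=9741955019900400+9·12320068811796900=120622574326072500 | T(24,10)=12320068811796900+10·9593401297313460=108254081784931500
i=25: T(25,8)=31677463851804540+8·82318282158320505=690223721118368580 | T(25,9)=82318282158320505+9·120622574326072500=1167921451092973005 | T(25,10)=120622574326072500+10·108254081784931500=1203163392175387500
i=26: T(26,9)=690223721118368580+9·1167921451092973005=11201516780955125625 | T(26,10)=1167921451092973005+10·1203163392175387500=13199555372846848005
i=27: T(27,10)=11201516780955125625+10·13199555372846848005=143197070509423605675
Read S(27,10) = 143197070509423605675.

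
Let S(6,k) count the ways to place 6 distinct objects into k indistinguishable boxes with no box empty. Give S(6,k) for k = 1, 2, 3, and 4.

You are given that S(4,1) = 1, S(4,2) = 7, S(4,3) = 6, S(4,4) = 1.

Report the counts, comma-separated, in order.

1, 31, 90, 65

@5  (5,1):1·1+0→1, (5,2):7·2+1→15, (5,3):6·3+7→25, (5,4):1·4+6→10
@6  (6,1):1·1+0→1, (6,2):15·2+1→31, (6,3):25·3+15→90, (6,4):10·4+25→65
Read S(6,1) = 1, S(6,2) = 31, S(6,3) = 90, S(6,4) = 65.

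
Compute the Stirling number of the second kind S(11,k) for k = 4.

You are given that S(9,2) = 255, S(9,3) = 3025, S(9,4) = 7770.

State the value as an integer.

145750

@10  (10,3):3025·3+255→9330, (10,4):7770·4+3025→34105
@11  (11,4):34105·4+9330→145750
Read S(11,4) = 145750.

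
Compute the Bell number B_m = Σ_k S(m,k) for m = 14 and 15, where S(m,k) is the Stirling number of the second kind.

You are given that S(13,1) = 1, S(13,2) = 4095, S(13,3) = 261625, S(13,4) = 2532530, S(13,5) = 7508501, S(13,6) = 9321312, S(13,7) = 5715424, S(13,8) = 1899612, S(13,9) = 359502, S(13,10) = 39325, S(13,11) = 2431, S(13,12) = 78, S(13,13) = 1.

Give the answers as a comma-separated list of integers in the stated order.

i=14: T(14,1)=0+1·1=1 | T(14,2)=1+2·4095=8191 | T(14,3)=4095+3·261625=788970 | T(14,4)=261625+4·2532530=10391745 | T(14,5)=2532530+5·7508501=40075035 | T(14,6)=7508501+6·9321312=63436373 | T(14,7)=9321312+7·5715424=49329280 | T(14,8)=5715424+8·1899612=20912320 | T(14,9)=1899612+9·359502=5135130 | T(14,10)=359502+10·39325=752752 | T(14,11)=39325+11·2431=66066 | T(14,12)=2431+12·78=3367 | T(14,13)=78+13·1=91 | T(14,14)=1+14·0=1
i=15: T(15,1)=0+1·1=1 | T(15,2)=1+2·8191=16383 | T(15,3)=8191+3·788970=2375101 | T(15,4)=788970+4·10391745=42355950 | T(15,5)=10391745+5·40075035=210766920 | T(15,6)=40075035+6·63436373=420693273 | T(15,7)=63436373+7·49329280=408741333 | T(15,8)=49329280+8·20912320=216627840 | T(15,9)=20912320+9·5135130=67128490 | T(15,10)=5135130+10·752752=12662650 | T(15,11)=752752+11·66066=1479478 | T(15,12)=66066+12·3367=106470 | T(15,13)=3367+13·91=4550 | T(15,14)=91+14·1=105 | T(15,15)=1+15·0=1
B_14 = ΣS(14,k) = 1+8191+788970+10391745+40075035+63436373+49329280+20912320+5135130+752752+66066+3367+91+1 = 190899322
B_15 = ΣS(15,k) = 1+16383+2375101+42355950+210766920+420693273+408741333+216627840+67128490+12662650+1479478+106470+4550+105+1 = 1382958545

190899322, 1382958545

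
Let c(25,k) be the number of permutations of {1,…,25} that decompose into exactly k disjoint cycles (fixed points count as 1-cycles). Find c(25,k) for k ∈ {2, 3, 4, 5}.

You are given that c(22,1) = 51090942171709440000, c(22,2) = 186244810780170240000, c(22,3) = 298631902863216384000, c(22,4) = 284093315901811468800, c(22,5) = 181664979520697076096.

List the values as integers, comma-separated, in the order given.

2342787216398718566400000, 3925495373278097719296000, 3936561409138663118131200, 2677503356427960382362624

r23: T_23,1=22×51090942171709440000+0=1124000727777607680000; T_23,2=22×186244810780170240000+51090942171709440000=4148476779335454720000; T_23,3=22×298631902863216384000+186244810780170240000=6756146673770930688000; T_23,4=22×284093315901811468800+298631902863216384000=6548684852703068697600; T_23,5=22×181664979520697076096+284093315901811468800=4280722865357147142912
r24: T_24,1=23×1124000727777607680000+0=25852016738884976640000; T_24,2=23×4148476779335454720000+1124000727777607680000=96538966652493066240000; T_24,3=23×6756146673770930688000+4148476779335454720000=159539850276066860544000; T_24,4=23×6548684852703068697600+6756146673770930688000=157375898285941510732800; T_24,5=23×4280722865357147142912+6548684852703068697600=105005310755917452984576
r25: T_25,2=24×96538966652493066240000+25852016738884976640000=2342787216398718566400000; T_25,3=24×159539850276066860544000+96538966652493066240000=3925495373278097719296000; T_25,4=24×157375898285941510732800+159539850276066860544000=3936561409138663118131200; T_25,5=24×105005310755917452984576+157375898285941510732800=2677503356427960382362624
Read c(25,2) = 2342787216398718566400000, c(25,3) = 3925495373278097719296000, c(25,4) = 3936561409138663118131200, c(25,5) = 2677503356427960382362624.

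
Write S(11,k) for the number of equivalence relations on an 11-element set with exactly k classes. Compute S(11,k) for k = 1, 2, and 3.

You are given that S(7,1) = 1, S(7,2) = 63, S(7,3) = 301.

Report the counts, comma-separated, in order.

@8  (8,1):1·1+0→1, (8,2):63·2+1→127, (8,3):301·3+63→966
@9  (9,1):1·1+0→1, (9,2):127·2+1→255, (9,3):966·3+127→3025
@10  (10,1):1·1+0→1, (10,2):255·2+1→511, (10,3):3025·3+255→9330
@11  (11,1):1·1+0→1, (11,2):511·2+1→1023, (11,3):9330·3+511→28501
Read S(11,1) = 1, S(11,2) = 1023, S(11,3) = 28501.

1, 1023, 28501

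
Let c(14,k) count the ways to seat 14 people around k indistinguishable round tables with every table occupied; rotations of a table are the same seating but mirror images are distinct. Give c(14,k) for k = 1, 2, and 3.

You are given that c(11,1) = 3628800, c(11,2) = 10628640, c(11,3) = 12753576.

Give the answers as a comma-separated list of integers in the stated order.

6227020800, 19802759040, 26596717056

r12: T_12,1=11×3628800+0=39916800; T_12,2=11×10628640+3628800=120543840; T_12,3=11×12753576+10628640=150917976
r13: T_13,1=12×39916800+0=479001600; T_13,2=12×120543840+39916800=1486442880; T_13,3=12×150917976+120543840=1931559552
r14: T_14,1=13×479001600+0=6227020800; T_14,2=13×1486442880+479001600=19802759040; T_14,3=13×1931559552+1486442880=26596717056
Read c(14,1) = 6227020800, c(14,2) = 19802759040, c(14,3) = 26596717056.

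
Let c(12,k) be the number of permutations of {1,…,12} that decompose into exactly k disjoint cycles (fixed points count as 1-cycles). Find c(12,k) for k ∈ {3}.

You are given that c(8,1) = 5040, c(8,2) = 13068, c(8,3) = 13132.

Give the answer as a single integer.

150917976

row 9: T[9][1]=8·5040+0=40320  T[9][2]=8·13068+5040=109584  T[9][3]=8·13132+13068=118124
row 10: T[10][1]=9·40320+0=362880  T[10][2]=9·109584+40320=1026576  T[10][3]=9·118124+109584=1172700
row 11: T[11][2]=10·1026576+362880=10628640  T[11][3]=10·1172700+1026576=12753576
row 12: T[12][3]=11·12753576+10628640=150917976
Read c(12,3) = 150917976.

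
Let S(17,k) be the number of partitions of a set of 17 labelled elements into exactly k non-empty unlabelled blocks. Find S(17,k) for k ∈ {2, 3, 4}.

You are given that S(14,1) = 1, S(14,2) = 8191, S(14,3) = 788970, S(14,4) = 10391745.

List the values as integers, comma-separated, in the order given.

65535, 21457825, 694337290

row 15: T[15][1]=1·1+0=1  T[15][2]=2·8191+1=16383  T[15][3]=3·788970+8191=2375101  T[15][4]=4·10391745+788970=42355950
row 16: T[16][1]=1·1+0=1  T[16][2]=2·16383+1=32767  T[16][3]=3·2375101+16383=7141686  T[16][4]=4·42355950+2375101=171798901
row 17: T[17][2]=2·32767+1=65535  T[17][3]=3·7141686+32767=21457825  T[17][4]=4·171798901+7141686=694337290
Read S(17,2) = 65535, S(17,3) = 21457825, S(17,4) = 694337290.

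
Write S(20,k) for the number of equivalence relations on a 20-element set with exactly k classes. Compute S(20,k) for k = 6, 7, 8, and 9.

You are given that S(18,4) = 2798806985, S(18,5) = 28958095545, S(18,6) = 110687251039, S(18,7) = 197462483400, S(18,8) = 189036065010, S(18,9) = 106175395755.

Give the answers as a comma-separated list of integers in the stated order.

4306078895384, 11143554045652, 15170932662679, 12011282644725

i=19: T(19,5)=2798806985+5·28958095545=147589284710 | T(19,6)=28958095545+6·110687251039=693081601779 | T(19,7)=110687251039+7·197462483400=1492924634839 | T(19,8)=197462483400+8·189036065010=1709751003480 | T(19,9)=189036065010+9·106175395755=1144614626805
i=20: T(20,6)=147589284710+6·693081601779=4306078895384 | T(20,7)=693081601779+7·1492924634839=11143554045652 | T(20,8)=1492924634839+8·1709751003480=15170932662679 | T(20,9)=1709751003480+9·1144614626805=12011282644725
Read S(20,6) = 4306078895384, S(20,7) = 11143554045652, S(20,8) = 15170932662679, S(20,9) = 12011282644725.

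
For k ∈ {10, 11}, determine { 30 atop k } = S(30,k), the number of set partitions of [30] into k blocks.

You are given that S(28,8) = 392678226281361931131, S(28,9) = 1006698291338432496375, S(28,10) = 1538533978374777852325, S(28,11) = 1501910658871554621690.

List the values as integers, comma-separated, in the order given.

173373343599189364594756, 215047101560666876619690

@29  (29,9):1006698291338432496375·9+392678226281361931131→9452962848327254398506, (29,10):1538533978374777852325·10+1006698291338432496375→16392038075086211019625, (29,11):1501910658871554621690·11+1538533978374777852325→18059551225961878690915
@30  (30,10):16392038075086211019625·10+9452962848327254398506→173373343599189364594756, (30,11):18059551225961878690915·11+16392038075086211019625→215047101560666876619690
Read S(30,10) = 173373343599189364594756, S(30,11) = 215047101560666876619690.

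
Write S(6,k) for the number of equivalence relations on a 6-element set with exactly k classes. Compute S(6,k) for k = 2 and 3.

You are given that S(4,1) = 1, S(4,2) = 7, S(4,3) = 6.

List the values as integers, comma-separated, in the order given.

31, 90

r5: T_5,1=1×1+0=1; T_5,2=2×7+1=15; T_5,3=3×6+7=25
r6: T_6,2=2×15+1=31; T_6,3=3×25+15=90
Read S(6,2) = 31, S(6,3) = 90.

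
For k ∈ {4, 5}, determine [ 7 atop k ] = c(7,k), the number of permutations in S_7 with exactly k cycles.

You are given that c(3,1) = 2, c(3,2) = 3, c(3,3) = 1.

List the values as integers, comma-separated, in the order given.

i=4: T(4,1)=0+3·2=6 | T(4,2)=2+3·3=11 | T(4,3)=3+3·1=6 | T(4,4)=1+3·0=1
i=5: T(5,2)=6+4·11=50 | T(5,3)=11+4·6=35 | T(5,4)=6+4·1=10 | T(5,5)=1+4·0=1
i=6: T(6,3)=50+5·35=225 | T(6,4)=35+5·10=85 | T(6,5)=10+5·1=15
i=7: T(7,4)=225+6·85=735 | T(7,5)=85+6·15=175
Read c(7,4) = 735, c(7,5) = 175.

735, 175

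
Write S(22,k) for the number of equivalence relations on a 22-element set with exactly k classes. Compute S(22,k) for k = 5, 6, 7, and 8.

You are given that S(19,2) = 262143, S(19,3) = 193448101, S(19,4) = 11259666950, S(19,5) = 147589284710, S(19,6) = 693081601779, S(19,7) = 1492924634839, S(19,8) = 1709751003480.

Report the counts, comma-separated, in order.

row 20: T[20][3]=3·193448101+262143=580606446  T[20][4]=4·11259666950+193448101=45232115901  T[20][5]=5·147589284710+11259666950=749206090500  T[20][6]=6·693081601779+147589284710=4306078895384  T[20][7]=7·1492924634839+693081601779=11143554045652  T[20][8]=8·1709751003480+1492924634839=15170932662679
row 21: T[21][4]=4·45232115901+580606446=181509070050  T[21][5]=5·749206090500+45232115901=3791262568401  T[21][6]=6·4306078895384+749206090500=26585679462804  T[21][7]=7·11143554045652+4306078895384=82310957214948  T[21][8]=8·15170932662679+11143554045652=132511015347084
row 22: T[22][5]=5·3791262568401+181509070050=19137821912055  T[22][6]=6·26585679462804+3791262568401=163305339345225  T[22][7]=7·82310957214948+26585679462804=602762379967440  T[22][8]=8·132511015347084+82310957214948=1142399079991620
Read S(22,5) = 19137821912055, S(22,6) = 163305339345225, S(22,7) = 602762379967440, S(22,8) = 1142399079991620.

19137821912055, 163305339345225, 602762379967440, 1142399079991620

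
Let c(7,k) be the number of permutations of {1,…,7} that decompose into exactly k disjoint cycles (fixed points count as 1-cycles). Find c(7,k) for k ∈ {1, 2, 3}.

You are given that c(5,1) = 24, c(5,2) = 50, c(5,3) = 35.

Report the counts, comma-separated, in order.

[6] T[6,1]:5*24+0=120 · T[6,2]:5*50+24=274 · T[6,3]:5*35+50=225
[7] T[7,1]:6*120+0=720 · T[7,2]:6*274+120=1764 · T[7,3]:6*225+274=1624
Read c(7,1) = 720, c(7,2) = 1764, c(7,3) = 1624.

720, 1764, 1624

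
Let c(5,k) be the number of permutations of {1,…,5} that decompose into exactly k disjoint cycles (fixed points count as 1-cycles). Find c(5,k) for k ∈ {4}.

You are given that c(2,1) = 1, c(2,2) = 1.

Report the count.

r3: T_3,2=2×1+1=3; T_3,3=2×0+1=1
r4: T_4,3=3×1+3=6; T_4,4=3×0+1=1
r5: T_5,4=4×1+6=10
Read c(5,4) = 10.

10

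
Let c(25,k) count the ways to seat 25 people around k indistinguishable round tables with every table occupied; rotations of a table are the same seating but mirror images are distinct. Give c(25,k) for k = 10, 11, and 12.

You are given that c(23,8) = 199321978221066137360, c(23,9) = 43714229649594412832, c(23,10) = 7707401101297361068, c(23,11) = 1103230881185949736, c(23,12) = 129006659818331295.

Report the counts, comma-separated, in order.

[24] T[24,9]:23*43714229649594412832+199321978221066137360=1204749260161737632496 · T[24,10]:23*7707401101297361068+43714229649594412832=220984454979433717396 · T[24,11]:23*1103230881185949736+7707401101297361068=33081711368574204996 · T[24,12]:23*129006659818331295+1103230881185949736=4070384057007569521
[25] T[25,10]:24*220984454979433717396+1204749260161737632496=6508376179668146850000 · T[25,11]:24*33081711368574204996+220984454979433717396=1014945527825214637300 · T[25,12]:24*4070384057007569521+33081711368574204996=130770928736755873500
Read c(25,10) = 6508376179668146850000, c(25,11) = 1014945527825214637300, c(25,12) = 130770928736755873500.

6508376179668146850000, 1014945527825214637300, 130770928736755873500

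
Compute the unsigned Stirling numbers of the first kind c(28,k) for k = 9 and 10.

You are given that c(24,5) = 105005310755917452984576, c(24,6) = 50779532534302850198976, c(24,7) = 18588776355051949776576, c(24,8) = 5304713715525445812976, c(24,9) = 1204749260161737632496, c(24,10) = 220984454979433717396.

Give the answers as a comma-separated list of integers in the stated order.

936363983558079713086850400, 195460557459107504515368560

row 25: T[25][6]=24·50779532534302850198976+105005310755917452984576=1323714091579185857760000  T[25][7]=24·18588776355051949776576+50779532534302850198976=496910165055549644836800  T[25][8]=24·5304713715525445812976+18588776355051949776576=145901905527662649288000  T[25][9]=24·1204749260161737632496+5304713715525445812976=34218695959407148992880  T[25][10]=24·220984454979433717396+1204749260161737632496=6508376179668146850000
row 26: T[26][7]=25·496910165055549644836800+1323714091579185857760000=13746468217967926978680000  T[26][8]=25·145901905527662649288000+496910165055549644836800=4144457803247115877036800  T[26][9]=25·34218695959407148992880+145901905527662649288000=1001369304512841374110000  T[26][10]=25·6508376179668146850000+34218695959407148992880=196928100451110820242880
row 27: T[27][8]=26·4144457803247115877036800+13746468217967926978680000=121502371102392939781636800  T[27][9]=26·1001369304512841374110000+4144457803247115877036800=30180059720580991603896800  T[27][10]=26·196928100451110820242880+1001369304512841374110000=6121499916241722700424880
row 28: T[28][9]=27·30180059720580991603896800+121502371102392939781636800=936363983558079713086850400  T[28][10]=27·6121499916241722700424880+30180059720580991603896800=195460557459107504515368560
Read c(28,9) = 936363983558079713086850400, c(28,10) = 195460557459107504515368560.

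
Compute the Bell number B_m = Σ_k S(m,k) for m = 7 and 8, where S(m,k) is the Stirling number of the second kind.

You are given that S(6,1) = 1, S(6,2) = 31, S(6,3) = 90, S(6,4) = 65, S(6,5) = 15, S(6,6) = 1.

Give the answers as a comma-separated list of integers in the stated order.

877, 4140

row 7: T[7][1]=1·1+0=1  T[7][2]=2·31+1=63  T[7][3]=3·90+31=301  T[7][4]=4·65+90=350  T[7][5]=5·15+65=140  T[7][6]=6·1+15=21  T[7][7]=7·0+1=1
row 8: T[8][1]=1·1+0=1  T[8][2]=2·63+1=127  T[8][3]=3·301+63=966  T[8][4]=4·350+301=1701  T[8][5]=5·140+350=1050  T[8][6]=6·21+140=266  T[8][7]=7·1+21=28  T[8][8]=8·0+1=1
B_7 = ΣS(7,k) = 1+63+301+350+140+21+1 = 877
B_8 = ΣS(8,k) = 1+127+966+1701+1050+266+28+1 = 4140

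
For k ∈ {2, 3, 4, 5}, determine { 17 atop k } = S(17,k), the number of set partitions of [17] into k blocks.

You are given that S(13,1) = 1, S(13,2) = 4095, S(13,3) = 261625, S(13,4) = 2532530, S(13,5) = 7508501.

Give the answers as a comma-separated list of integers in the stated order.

row 14: T[14][1]=1·1+0=1  T[14][2]=2·4095+1=8191  T[14][3]=3·261625+4095=788970  T[14][4]=4·2532530+261625=10391745  T[14][5]=5·7508501+2532530=40075035
row 15: T[15][1]=1·1+0=1  T[15][2]=2·8191+1=16383  T[15][3]=3·788970+8191=2375101  T[15][4]=4·10391745+788970=42355950  T[15][5]=5·40075035+10391745=210766920
row 16: T[16][1]=1·1+0=1  T[16][2]=2·16383+1=32767  T[16][3]=3·2375101+16383=7141686  T[16][4]=4·42355950+2375101=171798901  T[16][5]=5·210766920+42355950=1096190550
row 17: T[17][2]=2·32767+1=65535  T[17][3]=3·7141686+32767=21457825  T[17][4]=4·171798901+7141686=694337290  T[17][5]=5·1096190550+171798901=5652751651
Read S(17,2) = 65535, S(17,3) = 21457825, S(17,4) = 694337290, S(17,5) = 5652751651.

65535, 21457825, 694337290, 5652751651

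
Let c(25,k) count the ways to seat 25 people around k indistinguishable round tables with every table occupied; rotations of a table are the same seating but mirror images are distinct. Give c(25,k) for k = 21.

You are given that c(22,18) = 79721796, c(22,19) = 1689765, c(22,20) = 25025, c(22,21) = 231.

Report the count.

row 23: T[23][19]=22·1689765+79721796=116896626  T[23][20]=22·25025+1689765=2240315  T[23][21]=22·231+25025=30107
row 24: T[24][20]=23·2240315+116896626=168423871  T[24][21]=23·30107+2240315=2932776
row 25: T[25][21]=24·2932776+168423871=238810495
Read c(25,21) = 238810495.

238810495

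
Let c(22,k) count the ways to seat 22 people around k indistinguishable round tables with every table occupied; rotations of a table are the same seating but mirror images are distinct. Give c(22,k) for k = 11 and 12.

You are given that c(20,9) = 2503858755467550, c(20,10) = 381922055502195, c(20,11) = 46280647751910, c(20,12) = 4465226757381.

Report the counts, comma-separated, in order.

i=21: T(21,10)=2503858755467550+20·381922055502195=10142299865511450 | T(21,11)=381922055502195+20·46280647751910=1307535010540395 | T(21,12)=46280647751910+20·4465226757381=135585182899530
i=22: T(22,11)=10142299865511450+21·1307535010540395=37600535086859745 | T(22,12)=1307535010540395+21·135585182899530=4154823851430525
Read c(22,11) = 37600535086859745, c(22,12) = 4154823851430525.

37600535086859745, 4154823851430525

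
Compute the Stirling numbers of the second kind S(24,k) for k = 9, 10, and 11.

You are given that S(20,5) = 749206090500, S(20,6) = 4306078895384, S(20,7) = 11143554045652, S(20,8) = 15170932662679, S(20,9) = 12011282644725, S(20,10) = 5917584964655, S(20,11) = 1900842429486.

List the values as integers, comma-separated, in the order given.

row 21: T[21][6]=6·4306078895384+749206090500=26585679462804  T[21][7]=7·11143554045652+4306078895384=82310957214948  T[21][8]=8·15170932662679+11143554045652=132511015347084  T[21][9]=9·12011282644725+15170932662679=123272476465204  T[21][10]=10·5917584964655+12011282644725=71187132291275  T[21][11]=11·1900842429486+5917584964655=26826851689001
row 22: T[22][7]=7·82310957214948+26585679462804=602762379967440  T[22][8]=8·132511015347084+82310957214948=1142399079991620  T[22][9]=9·123272476465204+132511015347084=1241963303533920  T[22][10]=10·71187132291275+123272476465204=835143799377954  T[22][11]=11·26826851689001+71187132291275=366282500870286
row 23: T[23][8]=8·1142399079991620+602762379967440=9741955019900400  T[23][9]=9·1241963303533920+1142399079991620=12320068811796900  T[23][10]=10·835143799377954+1241963303533920=9593401297313460  T[23][11]=11·366282500870286+835143799377954=4864251308951100
row 24: T[24][9]=9·12320068811796900+9741955019900400=120622574326072500  T[24][10]=10·9593401297313460+12320068811796900=108254081784931500  T[24][11]=11·4864251308951100+9593401297313460=63100165695775560
Read S(24,9) = 120622574326072500, S(24,10) = 108254081784931500, S(24,11) = 63100165695775560.

120622574326072500, 108254081784931500, 63100165695775560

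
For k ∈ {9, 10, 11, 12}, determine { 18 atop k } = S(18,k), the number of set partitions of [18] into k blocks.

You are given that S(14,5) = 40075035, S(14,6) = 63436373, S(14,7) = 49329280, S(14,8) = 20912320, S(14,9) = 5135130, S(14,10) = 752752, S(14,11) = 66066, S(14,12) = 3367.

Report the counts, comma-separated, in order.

106175395755, 37112163803, 8391004908, 1256328866

i=15: T(15,6)=40075035+6·63436373=420693273 | T(15,7)=63436373+7·49329280=408741333 | T(15,8)=49329280+8·20912320=216627840 | T(15,9)=20912320+9·5135130=67128490 | T(15,10)=5135130+10·752752=12662650 | T(15,11)=752752+11·66066=1479478 | T(15,12)=66066+12·3367=106470
i=16: T(16,7)=420693273+7·408741333=3281882604 | T(16,8)=408741333+8·216627840=2141764053 | T(16,9)=216627840+9·67128490=820784250 | T(16,10)=67128490+10·12662650=193754990 | T(16,11)=12662650+11·1479478=28936908 | T(16,12)=1479478+12·106470=2757118
i=17: T(17,8)=3281882604+8·2141764053=20415995028 | T(17,9)=2141764053+9·820784250=9528822303 | T(17,10)=820784250+10·193754990=2758334150 | T(17,11)=193754990+11·28936908=512060978 | T(17,12)=28936908+12·2757118=62022324
i=18: T(18,9)=20415995028+9·9528822303=106175395755 | T(18,10)=9528822303+10·2758334150=37112163803 | T(18,11)=2758334150+11·512060978=8391004908 | T(18,12)=512060978+12·62022324=1256328866
Read S(18,9) = 106175395755, S(18,10) = 37112163803, S(18,11) = 8391004908, S(18,12) = 1256328866.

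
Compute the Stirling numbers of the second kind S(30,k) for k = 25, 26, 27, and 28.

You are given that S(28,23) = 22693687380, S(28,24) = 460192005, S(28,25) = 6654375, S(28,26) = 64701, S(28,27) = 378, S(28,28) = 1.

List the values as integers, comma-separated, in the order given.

49402080000, 843303006, 10359090, 86275

i=29: T(29,24)=22693687380+24·460192005=33738295500 | T(29,25)=460192005+25·6654375=626551380 | T(29,26)=6654375+26·64701=8336601 | T(29,27)=64701+27·378=74907 | T(29,28)=378+28·1=406
i=30: T(30,25)=33738295500+25·626551380=49402080000 | T(30,26)=626551380+26·8336601=843303006 | T(30,27)=8336601+27·74907=10359090 | T(30,28)=74907+28·406=86275
Read S(30,25) = 49402080000, S(30,26) = 843303006, S(30,27) = 10359090, S(30,28) = 86275.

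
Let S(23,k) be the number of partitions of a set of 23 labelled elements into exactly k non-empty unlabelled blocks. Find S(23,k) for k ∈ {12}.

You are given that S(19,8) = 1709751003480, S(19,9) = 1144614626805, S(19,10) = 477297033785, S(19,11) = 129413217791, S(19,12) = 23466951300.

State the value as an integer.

i=20: T(20,9)=1709751003480+9·1144614626805=12011282644725 | T(20,10)=1144614626805+10·477297033785=5917584964655 | T(20,11)=477297033785+11·129413217791=1900842429486 | T(20,12)=129413217791+12·23466951300=411016633391
i=21: T(21,10)=12011282644725+10·5917584964655=71187132291275 | T(21,11)=5917584964655+11·1900842429486=26826851689001 | T(21,12)=1900842429486+12·411016633391=6833042030178
i=22: T(22,11)=71187132291275+11·26826851689001=366282500870286 | T(22,12)=26826851689001+12·6833042030178=108823356051137
i=23: T(23,12)=366282500870286+12·108823356051137=1672162773483930
Read S(23,12) = 1672162773483930.

1672162773483930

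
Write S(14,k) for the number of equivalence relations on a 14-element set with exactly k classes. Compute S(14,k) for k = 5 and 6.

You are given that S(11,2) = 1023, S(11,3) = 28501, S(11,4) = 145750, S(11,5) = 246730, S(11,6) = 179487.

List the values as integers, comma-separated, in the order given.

@12  (12,3):28501·3+1023→86526, (12,4):145750·4+28501→611501, (12,5):246730·5+145750→1379400, (12,6):179487·6+246730→1323652
@13  (13,4):611501·4+86526→2532530, (13,5):1379400·5+611501→7508501, (13,6):1323652·6+1379400→9321312
@14  (14,5):7508501·5+2532530→40075035, (14,6):9321312·6+7508501→63436373
Read S(14,5) = 40075035, S(14,6) = 63436373.

40075035, 63436373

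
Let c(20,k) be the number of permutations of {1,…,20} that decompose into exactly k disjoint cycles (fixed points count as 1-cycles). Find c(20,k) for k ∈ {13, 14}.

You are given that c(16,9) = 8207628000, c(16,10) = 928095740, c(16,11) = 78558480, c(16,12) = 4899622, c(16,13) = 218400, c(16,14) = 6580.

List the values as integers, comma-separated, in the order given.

342252511900, 20692933630

i=17: T(17,10)=8207628000+16·928095740=23057159840 | T(17,11)=928095740+16·78558480=2185031420 | T(17,12)=78558480+16·4899622=156952432 | T(17,13)=4899622+16·218400=8394022 | T(17,14)=218400+16·6580=323680
i=18: T(18,11)=23057159840+17·2185031420=60202693980 | T(18,12)=2185031420+17·156952432=4853222764 | T(18,13)=156952432+17·8394022=299650806 | T(18,14)=8394022+17·323680=13896582
i=19: T(19,12)=60202693980+18·4853222764=147560703732 | T(19,13)=4853222764+18·299650806=10246937272 | T(19,14)=299650806+18·13896582=549789282
i=20: T(20,13)=147560703732+19·10246937272=342252511900 | T(20,14)=10246937272+19·549789282=20692933630
Read c(20,13) = 342252511900, c(20,14) = 20692933630.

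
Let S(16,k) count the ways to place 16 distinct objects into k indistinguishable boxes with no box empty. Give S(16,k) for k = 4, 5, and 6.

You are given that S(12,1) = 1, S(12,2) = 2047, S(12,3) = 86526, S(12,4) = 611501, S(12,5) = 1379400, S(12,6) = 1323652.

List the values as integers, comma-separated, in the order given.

r13: T_13,1=1×1+0=1; T_13,2=2×2047+1=4095; T_13,3=3×86526+2047=261625; T_13,4=4×611501+86526=2532530; T_13,5=5×1379400+611501=7508501; T_13,6=6×1323652+1379400=9321312
r14: T_14,2=2×4095+1=8191; T_14,3=3×261625+4095=788970; T_14,4=4×2532530+261625=10391745; T_14,5=5×7508501+2532530=40075035; T_14,6=6×9321312+7508501=63436373
r15: T_15,3=3×788970+8191=2375101; T_15,4=4×10391745+788970=42355950; T_15,5=5×40075035+10391745=210766920; T_15,6=6×63436373+40075035=420693273
r16: T_16,4=4×42355950+2375101=171798901; T_16,5=5×210766920+42355950=1096190550; T_16,6=6×420693273+210766920=2734926558
Read S(16,4) = 171798901, S(16,5) = 1096190550, S(16,6) = 2734926558.

171798901, 1096190550, 2734926558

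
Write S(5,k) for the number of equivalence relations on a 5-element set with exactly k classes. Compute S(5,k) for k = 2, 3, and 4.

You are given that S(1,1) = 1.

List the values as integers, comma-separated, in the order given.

[2] T[2,1]:1*1+0=1 · T[2,2]:2*0+1=1
[3] T[3,1]:1*1+0=1 · T[3,2]:2*1+1=3 · T[3,3]:3*0+1=1
[4] T[4,1]:1*1+0=1 · T[4,2]:2*3+1=7 · T[4,3]:3*1+3=6 · T[4,4]:4*0+1=1
[5] T[5,2]:2*7+1=15 · T[5,3]:3*6+7=25 · T[5,4]:4*1+6=10
Read S(5,2) = 15, S(5,3) = 25, S(5,4) = 10.

15, 25, 10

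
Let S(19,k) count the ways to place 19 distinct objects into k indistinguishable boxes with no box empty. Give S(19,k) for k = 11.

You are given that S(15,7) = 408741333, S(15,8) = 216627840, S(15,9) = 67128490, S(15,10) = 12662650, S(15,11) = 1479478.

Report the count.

129413217791

@16  (16,8):216627840·8+408741333→2141764053, (16,9):67128490·9+216627840→820784250, (16,10):12662650·10+67128490→193754990, (16,11):1479478·11+12662650→28936908
@17  (17,9):820784250·9+2141764053→9528822303, (17,10):193754990·10+820784250→2758334150, (17,11):28936908·11+193754990→512060978
@18  (18,10):2758334150·10+9528822303→37112163803, (18,11):512060978·11+2758334150→8391004908
@19  (19,11):8391004908·11+37112163803→129413217791
Read S(19,11) = 129413217791.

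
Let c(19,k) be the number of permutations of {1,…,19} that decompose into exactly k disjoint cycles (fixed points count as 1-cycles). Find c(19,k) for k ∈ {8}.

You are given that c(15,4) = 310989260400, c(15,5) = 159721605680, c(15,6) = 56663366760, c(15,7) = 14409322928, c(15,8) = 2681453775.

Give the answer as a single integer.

@16  (16,5):159721605680·15+310989260400→2706813345600, (16,6):56663366760·15+159721605680→1009672107080, (16,7):14409322928·15+56663366760→272803210680, (16,8):2681453775·15+14409322928→54631129553
@17  (17,6):1009672107080·16+2706813345600→18861567058880, (17,7):272803210680·16+1009672107080→5374523477960, (17,8):54631129553·16+272803210680→1146901283528
@18  (18,7):5374523477960·17+18861567058880→110228466184200, (18,8):1146901283528·17+5374523477960→24871845297936
@19  (19,8):24871845297936·18+110228466184200→557921681547048
Read c(19,8) = 557921681547048.

557921681547048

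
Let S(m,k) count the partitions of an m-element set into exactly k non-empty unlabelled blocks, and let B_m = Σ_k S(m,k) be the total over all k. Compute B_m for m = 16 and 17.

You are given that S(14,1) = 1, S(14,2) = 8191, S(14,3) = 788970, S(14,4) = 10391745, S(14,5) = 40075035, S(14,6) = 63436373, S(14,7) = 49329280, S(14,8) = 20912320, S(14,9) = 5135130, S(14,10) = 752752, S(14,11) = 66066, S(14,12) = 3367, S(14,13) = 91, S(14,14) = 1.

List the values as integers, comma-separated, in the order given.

10480142147, 82864869804

@15  (15,1):1·1+0→1, (15,2):8191·2+1→16383, (15,3):788970·3+8191→2375101, (15,4):10391745·4+788970→42355950, (15,5):40075035·5+10391745→210766920, (15,6):63436373·6+40075035→420693273, (15,7):49329280·7+63436373→408741333, (15,8):20912320·8+49329280→216627840, (15,9):5135130·9+20912320→67128490, (15,10):752752·10+5135130→12662650, (15,11):66066·11+752752→1479478, (15,12):3367·12+66066→106470, (15,13):91·13+3367→4550, (15,14):1·14+91→105, (15,15):0·15+1→1
@16  (16,1):1·1+0→1, (16,2):16383·2+1→32767, (16,3):2375101·3+16383→7141686, (16,4):42355950·4+2375101→171798901, (16,5):210766920·5+42355950→1096190550, (16,6):420693273·6+210766920→2734926558, (16,7):408741333·7+420693273→3281882604, (16,8):216627840·8+408741333→2141764053, (16,9):67128490·9+216627840→820784250, (16,10):12662650·10+67128490→193754990, (16,11):1479478·11+12662650→28936908, (16,12):106470·12+1479478→2757118, (16,13):4550·13+106470→165620, (16,14):105·14+4550→6020, (16,15):1·15+105→120, (16,16):0·16+1→1
@17  (17,1):1·1+0→1, (17,2):32767·2+1→65535, (17,3):7141686·3+32767→21457825, (17,4):171798901·4+7141686→694337290, (17,5):1096190550·5+171798901→5652751651, (17,6):2734926558·6+1096190550→17505749898, (17,7):3281882604·7+2734926558→25708104786, (17,8):2141764053·8+3281882604→20415995028, (17,9):820784250·9+2141764053→9528822303, (17,10):193754990·10+820784250→2758334150, (17,11):28936908·11+193754990→512060978, (17,12):2757118·12+28936908→62022324, (17,13):165620·13+2757118→4910178, (17,14):6020·14+165620→249900, (17,15):120·15+6020→7820, (17,16):1·16+120→136, (17,17):0·17+1→1
B_16 = ΣS(16,k) = 1+32767+7141686+171798901+1096190550+2734926558+3281882604+2141764053+820784250+193754990+28936908+2757118+165620+6020+120+1 = 10480142147
B_17 = ΣS(17,k) = 1+65535+21457825+694337290+5652751651+17505749898+25708104786+20415995028+9528822303+2758334150+512060978+62022324+4910178+249900+7820+136+1 = 82864869804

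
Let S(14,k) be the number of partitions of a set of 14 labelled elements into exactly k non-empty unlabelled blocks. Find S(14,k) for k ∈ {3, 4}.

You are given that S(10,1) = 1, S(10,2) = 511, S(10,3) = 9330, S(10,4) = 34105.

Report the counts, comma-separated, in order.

@11  (11,1):1·1+0→1, (11,2):511·2+1→1023, (11,3):9330·3+511→28501, (11,4):34105·4+9330→145750
@12  (12,1):1·1+0→1, (12,2):1023·2+1→2047, (12,3):28501·3+1023→86526, (12,4):145750·4+28501→611501
@13  (13,2):2047·2+1→4095, (13,3):86526·3+2047→261625, (13,4):611501·4+86526→2532530
@14  (14,3):261625·3+4095→788970, (14,4):2532530·4+261625→10391745
Read S(14,3) = 788970, S(14,4) = 10391745.

788970, 10391745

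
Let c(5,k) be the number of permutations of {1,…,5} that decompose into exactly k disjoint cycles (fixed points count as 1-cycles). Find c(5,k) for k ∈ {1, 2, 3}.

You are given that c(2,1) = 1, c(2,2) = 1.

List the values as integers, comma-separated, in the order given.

24, 50, 35

row 3: T[3][1]=2·1+0=2  T[3][2]=2·1+1=3  T[3][3]=2·0+1=1
row 4: T[4][1]=3·2+0=6  T[4][2]=3·3+2=11  T[4][3]=3·1+3=6
row 5: T[5][1]=4·6+0=24  T[5][2]=4·11+6=50  T[5][3]=4·6+11=35
Read c(5,1) = 24, c(5,2) = 50, c(5,3) = 35.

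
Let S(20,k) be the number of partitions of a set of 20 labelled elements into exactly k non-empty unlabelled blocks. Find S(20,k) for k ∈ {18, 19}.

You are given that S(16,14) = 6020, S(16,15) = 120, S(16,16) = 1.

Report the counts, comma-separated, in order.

row 17: T[17][15]=15·120+6020=7820  T[17][16]=16·1+120=136  T[17][17]=17·0+1=1
row 18: T[18][16]=16·136+7820=9996  T[18][17]=17·1+136=153  T[18][18]=18·0+1=1
row 19: T[19][17]=17·153+9996=12597  T[19][18]=18·1+153=171  T[19][19]=19·0+1=1
row 20: T[20][18]=18·171+12597=15675  T[20][19]=19·1+171=190
Read S(20,18) = 15675, S(20,19) = 190.

15675, 190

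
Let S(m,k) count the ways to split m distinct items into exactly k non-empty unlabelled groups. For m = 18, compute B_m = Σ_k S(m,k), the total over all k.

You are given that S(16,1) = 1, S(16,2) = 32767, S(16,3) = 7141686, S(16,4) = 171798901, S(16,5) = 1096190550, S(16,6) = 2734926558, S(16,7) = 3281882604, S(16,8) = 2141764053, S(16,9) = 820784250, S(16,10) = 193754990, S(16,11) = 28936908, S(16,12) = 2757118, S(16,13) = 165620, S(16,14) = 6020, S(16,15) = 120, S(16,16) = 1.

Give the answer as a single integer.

682076806159

@17  (17,1):1·1+0→1, (17,2):32767·2+1→65535, (17,3):7141686·3+32767→21457825, (17,4):171798901·4+7141686→694337290, (17,5):1096190550·5+171798901→5652751651, (17,6):2734926558·6+1096190550→17505749898, (17,7):3281882604·7+2734926558→25708104786, (17,8):2141764053·8+3281882604→20415995028, (17,9):820784250·9+2141764053→9528822303, (17,10):193754990·10+820784250→2758334150, (17,11):28936908·11+193754990→512060978, (17,12):2757118·12+28936908→62022324, (17,13):165620·13+2757118→4910178, (17,14):6020·14+165620→249900, (17,15):120·15+6020→7820, (17,16):1·16+120→136, (17,17):0·17+1→1
@18  (18,1):1·1+0→1, (18,2):65535·2+1→131071, (18,3):21457825·3+65535→64439010, (18,4):694337290·4+21457825→2798806985, (18,5):5652751651·5+694337290→28958095545, (18,6):17505749898·6+5652751651→110687251039, (18,7):25708104786·7+17505749898→197462483400, (18,8):20415995028·8+25708104786→189036065010, (18,9):9528822303·9+20415995028→106175395755, (18,10):2758334150·10+9528822303→37112163803, (18,11):512060978·11+2758334150→8391004908, (18,12):62022324·12+512060978→1256328866, (18,13):4910178·13+62022324→125854638, (18,14):249900·14+4910178→8408778, (18,15):7820·15+249900→367200, (18,16):136·16+7820→9996, (18,17):1·17+136→153, (18,18):0·18+1→1
B_18 = ΣS(18,k) = 1+131071+64439010+2798806985+28958095545+110687251039+197462483400+189036065010+106175395755+37112163803+8391004908+1256328866+125854638+8408778+367200+9996+153+1 = 682076806159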